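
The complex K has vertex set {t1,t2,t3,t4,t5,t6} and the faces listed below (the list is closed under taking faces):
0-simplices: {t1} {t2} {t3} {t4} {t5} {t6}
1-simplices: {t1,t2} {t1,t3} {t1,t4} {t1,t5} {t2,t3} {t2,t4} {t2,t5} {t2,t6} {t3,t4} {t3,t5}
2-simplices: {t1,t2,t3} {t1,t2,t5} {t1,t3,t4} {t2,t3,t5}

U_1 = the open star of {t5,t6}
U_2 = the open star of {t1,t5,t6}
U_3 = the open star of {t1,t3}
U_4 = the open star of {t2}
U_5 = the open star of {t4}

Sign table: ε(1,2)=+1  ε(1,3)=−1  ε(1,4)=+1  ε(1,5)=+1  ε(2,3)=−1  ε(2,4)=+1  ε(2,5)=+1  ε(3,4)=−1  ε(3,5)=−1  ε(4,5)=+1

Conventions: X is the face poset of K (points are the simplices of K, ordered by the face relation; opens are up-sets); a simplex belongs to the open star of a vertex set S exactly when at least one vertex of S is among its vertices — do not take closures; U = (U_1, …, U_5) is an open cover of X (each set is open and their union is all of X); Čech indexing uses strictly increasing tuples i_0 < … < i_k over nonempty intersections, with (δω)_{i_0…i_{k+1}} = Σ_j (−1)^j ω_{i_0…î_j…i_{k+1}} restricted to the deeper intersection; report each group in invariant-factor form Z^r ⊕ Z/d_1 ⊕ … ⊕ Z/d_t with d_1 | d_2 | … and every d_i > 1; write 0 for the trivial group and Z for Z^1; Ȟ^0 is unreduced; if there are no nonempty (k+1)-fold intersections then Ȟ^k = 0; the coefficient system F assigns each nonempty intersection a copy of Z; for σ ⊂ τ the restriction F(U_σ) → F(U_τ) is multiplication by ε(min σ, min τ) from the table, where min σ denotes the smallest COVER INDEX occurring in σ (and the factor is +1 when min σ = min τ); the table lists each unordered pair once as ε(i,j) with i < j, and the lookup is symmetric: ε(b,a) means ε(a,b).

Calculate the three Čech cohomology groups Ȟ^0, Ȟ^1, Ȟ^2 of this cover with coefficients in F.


Ȟ^0 ≅ Z, Ȟ^1 ≅ Z and Ȟ^2 ≅ 0

nonempty intersections:
  U1={{t5},{t6},{t1,t5},{t2,t5},{t2,t6},{t3,t5},{t1,t2,t5},{t2,t3,t5}} U2={{t1},{t5},{t6},{t1,t2},{t1,t3},{t1,t4},{t1,t5},{t2,t5},{t2,t6},{t3,t5},{t1,t2,t3},{t1,t2,t5},{t1,t3,t4},{t2,t3,t5}} U3={{t1},{t3},{t1,t2},{t1,t3},{t1,t4},{t1,t5},{t2,t3},{t3,t4},{t3,t5},{t1,t2,t3},{t1,t2,t5},{t1,t3,t4},{t2,t3,t5}} U4={{t2},{t1,t2},{t2,t3},{t2,t4},{t2,t5},{t2,t6},{t1,t2,t3},{t1,t2,t5},{t2,t3,t5}} U5={{t4},{t1,t4},{t2,t4},{t3,t4},{t1,t3,t4}}
  U12={{t5},{t6},{t1,t5},{t2,t5},{t2,t6},{t3,t5},{t1,t2,t5},{t2,t3,t5}} U13={{t1,t5},{t3,t5},{t1,t2,t5},{t2,t3,t5}} U14={{t2,t5},{t2,t6},{t1,t2,t5},{t2,t3,t5}} U23={{t1},{t1,t2},{t1,t3},{t1,t4},{t1,t5},{t3,t5},{t1,t2,t3},{t1,t2,t5},{t1,t3,t4},{t2,t3,t5}} U24={{t1,t2},{t2,t5},{t2,t6},{t1,t2,t3},{t1,t2,t5},{t2,t3,t5}} U25={{t1,t4},{t1,t3,t4}} U34={{t1,t2},{t2,t3},{t1,t2,t3},{t1,t2,t5},{t2,t3,t5}} U35={{t1,t4},{t3,t4},{t1,t3,t4}} U45={{t2,t4}}
  U123={{t1,t5},{t3,t5},{t1,t2,t5},{t2,t3,t5}} U124={{t2,t5},{t2,t6},{t1,t2,t5},{t2,t3,t5}} U134={{t1,t2,t5},{t2,t3,t5}} U234={{t1,t2},{t1,t2,t3},{t1,t2,t5},{t2,t3,t5}} U235={{t1,t4},{t1,t3,t4}}
  U1234={{t1,t2,t5},{t2,t3,t5}}
C dims 5,9,5,1; δ0: rk 4, SNF 1^4; δ1: rk 4, SNF 1^4; δ2: rk 1, SNF 1^1
Ȟ^0: (5−4)−0=1 ⇒ Z
Ȟ^1: (9−4)−4=1 ⇒ Z
Ȟ^2: (5−1)−4=0 ⇒ 0


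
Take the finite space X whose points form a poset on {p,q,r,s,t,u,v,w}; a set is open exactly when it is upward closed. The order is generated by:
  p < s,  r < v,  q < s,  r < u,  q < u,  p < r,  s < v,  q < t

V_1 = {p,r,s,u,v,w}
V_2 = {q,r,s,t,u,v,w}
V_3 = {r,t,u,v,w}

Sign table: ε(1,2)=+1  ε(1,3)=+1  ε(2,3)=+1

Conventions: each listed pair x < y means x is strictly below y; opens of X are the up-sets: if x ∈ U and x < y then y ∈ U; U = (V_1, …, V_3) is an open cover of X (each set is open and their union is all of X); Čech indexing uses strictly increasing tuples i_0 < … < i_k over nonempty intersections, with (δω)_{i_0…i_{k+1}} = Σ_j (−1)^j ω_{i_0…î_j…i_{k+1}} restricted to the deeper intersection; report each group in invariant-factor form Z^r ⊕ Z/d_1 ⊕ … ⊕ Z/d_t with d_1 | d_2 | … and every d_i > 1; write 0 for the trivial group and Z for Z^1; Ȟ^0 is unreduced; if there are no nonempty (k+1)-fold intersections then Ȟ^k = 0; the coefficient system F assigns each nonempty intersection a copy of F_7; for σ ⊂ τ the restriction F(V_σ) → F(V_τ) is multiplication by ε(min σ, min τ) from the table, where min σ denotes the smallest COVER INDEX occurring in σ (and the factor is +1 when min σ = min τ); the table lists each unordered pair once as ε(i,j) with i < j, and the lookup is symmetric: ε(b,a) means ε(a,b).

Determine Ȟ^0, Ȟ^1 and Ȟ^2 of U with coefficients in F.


nerve simplices:
  V12={r,s,u,v,w} V13={r,u,v,w} V23={r,t,u,v,w}
  V123={r,u,v,w}
C dims 3,3,1; δ0: rk_F7 2; δ1: rk_F7 1
degree 0: 3−2−0 = 1 → Ȟ^0 ≅ Z/7
degree 1: 3−1−2 = 0 → Ȟ^1 ≅ 0
degree 2: 1−0−1 = 0 → Ȟ^2 ≅ 0

Ȟ^0(U;F) ≅ Z/7, Ȟ^1(U;F) ≅ 0, Ȟ^2(U;F) ≅ 0


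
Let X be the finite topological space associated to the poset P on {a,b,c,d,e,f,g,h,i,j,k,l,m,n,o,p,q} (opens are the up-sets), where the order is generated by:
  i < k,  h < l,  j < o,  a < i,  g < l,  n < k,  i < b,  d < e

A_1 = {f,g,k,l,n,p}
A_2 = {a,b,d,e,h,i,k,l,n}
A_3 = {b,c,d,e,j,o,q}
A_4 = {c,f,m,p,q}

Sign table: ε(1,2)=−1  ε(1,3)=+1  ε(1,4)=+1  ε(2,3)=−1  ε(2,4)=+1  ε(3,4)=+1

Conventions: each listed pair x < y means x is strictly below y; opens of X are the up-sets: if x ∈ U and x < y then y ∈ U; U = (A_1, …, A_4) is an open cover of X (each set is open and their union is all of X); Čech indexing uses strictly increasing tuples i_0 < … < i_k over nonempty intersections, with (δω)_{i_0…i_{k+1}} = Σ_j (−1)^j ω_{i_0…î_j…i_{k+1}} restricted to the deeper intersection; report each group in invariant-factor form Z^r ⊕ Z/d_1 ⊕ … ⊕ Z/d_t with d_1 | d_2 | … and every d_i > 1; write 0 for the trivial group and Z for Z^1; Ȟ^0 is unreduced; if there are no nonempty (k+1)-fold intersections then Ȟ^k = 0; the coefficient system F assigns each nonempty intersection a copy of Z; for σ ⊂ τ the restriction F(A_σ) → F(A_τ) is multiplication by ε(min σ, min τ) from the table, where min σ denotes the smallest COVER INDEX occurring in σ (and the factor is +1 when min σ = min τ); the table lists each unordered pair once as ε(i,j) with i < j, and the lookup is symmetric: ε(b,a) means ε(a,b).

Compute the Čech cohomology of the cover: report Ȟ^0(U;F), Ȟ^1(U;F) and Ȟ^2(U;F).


Ȟ^0(U;F) ≅ Z, Ȟ^1(U;F) ≅ Z, Ȟ^2(U;F) ≅ 0

nerve simplices:
  A12={k,l,n} A14={f,p} A23={b,d,e} A34={c,q}
C dims 4,4; δ0: rk 3, SNF 1^3
degree 0: 4−3−0 = 1 → Ȟ^0 ≅ Z
degree 1: 4−0−3 = 1 → Ȟ^1 ≅ Z
degree 2: 0−0−0 = 0 → Ȟ^2 ≅ 0


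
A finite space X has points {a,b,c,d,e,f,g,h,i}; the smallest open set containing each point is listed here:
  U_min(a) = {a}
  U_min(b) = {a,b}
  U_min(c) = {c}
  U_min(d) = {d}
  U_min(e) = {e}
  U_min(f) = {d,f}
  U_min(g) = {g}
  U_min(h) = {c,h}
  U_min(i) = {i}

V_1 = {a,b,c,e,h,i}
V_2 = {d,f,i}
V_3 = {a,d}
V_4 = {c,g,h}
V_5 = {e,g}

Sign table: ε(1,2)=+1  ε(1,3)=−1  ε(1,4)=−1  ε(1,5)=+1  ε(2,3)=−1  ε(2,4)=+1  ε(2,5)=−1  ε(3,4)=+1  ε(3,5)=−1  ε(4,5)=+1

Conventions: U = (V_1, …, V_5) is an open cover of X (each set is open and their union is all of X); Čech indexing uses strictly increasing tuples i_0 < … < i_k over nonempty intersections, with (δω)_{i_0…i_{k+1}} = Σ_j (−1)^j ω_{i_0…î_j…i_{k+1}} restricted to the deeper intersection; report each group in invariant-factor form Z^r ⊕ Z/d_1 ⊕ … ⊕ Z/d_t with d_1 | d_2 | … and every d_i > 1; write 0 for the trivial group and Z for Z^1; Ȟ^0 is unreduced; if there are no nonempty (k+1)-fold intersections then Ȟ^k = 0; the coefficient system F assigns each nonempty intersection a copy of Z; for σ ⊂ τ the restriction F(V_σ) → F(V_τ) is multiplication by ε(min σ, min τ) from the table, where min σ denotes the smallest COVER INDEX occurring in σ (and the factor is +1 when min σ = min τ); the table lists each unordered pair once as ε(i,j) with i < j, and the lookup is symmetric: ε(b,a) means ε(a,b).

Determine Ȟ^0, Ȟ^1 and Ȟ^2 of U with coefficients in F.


Ȟ^0 = 0,  Ȟ^1 = Z ⊕ Z/2,  Ȟ^2 = 0

nonempty intersections:
  V12={i} V13={a} V14={c,h} V15={e} V23={d} V45={g}
C dims 5,6; δ0: rk 5, SNF 1^4·2
Ȟ^0: (5−5)−0=0 ⇒ 0
Ȟ^1: (6−0)−5=1 plus torsion [2] ⇒ Z ⊕ Z/2
Ȟ^2: (0−0)−0=0 ⇒ 0


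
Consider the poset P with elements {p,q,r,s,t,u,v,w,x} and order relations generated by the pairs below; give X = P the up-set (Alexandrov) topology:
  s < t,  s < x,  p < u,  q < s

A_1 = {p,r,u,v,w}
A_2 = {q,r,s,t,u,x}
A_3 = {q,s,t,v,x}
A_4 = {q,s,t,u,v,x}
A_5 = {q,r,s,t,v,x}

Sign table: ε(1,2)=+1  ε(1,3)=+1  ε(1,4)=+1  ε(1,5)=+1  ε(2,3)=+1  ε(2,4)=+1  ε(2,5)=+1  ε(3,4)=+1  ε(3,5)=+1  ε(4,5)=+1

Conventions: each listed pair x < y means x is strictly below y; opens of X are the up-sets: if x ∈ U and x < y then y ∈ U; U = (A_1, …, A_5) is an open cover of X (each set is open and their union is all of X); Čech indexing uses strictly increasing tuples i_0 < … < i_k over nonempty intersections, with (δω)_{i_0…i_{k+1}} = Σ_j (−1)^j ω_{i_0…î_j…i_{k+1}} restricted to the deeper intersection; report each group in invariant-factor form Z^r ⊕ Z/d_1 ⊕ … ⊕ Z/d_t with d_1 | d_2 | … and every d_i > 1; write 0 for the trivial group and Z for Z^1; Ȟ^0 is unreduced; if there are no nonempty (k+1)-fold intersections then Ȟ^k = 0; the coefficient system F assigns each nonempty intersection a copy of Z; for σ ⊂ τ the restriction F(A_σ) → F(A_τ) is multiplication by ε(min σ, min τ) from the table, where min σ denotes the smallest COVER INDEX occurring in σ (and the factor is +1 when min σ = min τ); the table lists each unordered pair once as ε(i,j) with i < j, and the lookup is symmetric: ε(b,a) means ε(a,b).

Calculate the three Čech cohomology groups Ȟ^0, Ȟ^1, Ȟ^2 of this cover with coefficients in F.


nerve simplices:
  A12={r,u} A13={v} A14={u,v} A15={r,v} A23={q,s,t,x} A24={q,s,t,u,x} A25={q,r,s,t,x} A34={q,s,t,v,x} A35={q,s,t,v,x} A45={q,s,t,v,x}
  A124={u} A125={r} A134={v} A135={v} A145={v} A234={q,s,t,x} A235={q,s,t,x} A245={q,s,t,x} A345={q,s,t,v,x}
  A1345={v} A2345={q,s,t,x}
C dims 5,10,9,2; δ0: rk 4, SNF 1^4; δ1: rk 6, SNF 1^6; δ2: rk 2, SNF 1^2
degree 0: 5−4−0 = 1 → Ȟ^0 ≅ Z
degree 1: 10−6−4 = 0 → Ȟ^1 ≅ 0
degree 2: 9−2−6 = 1 → Ȟ^2 ≅ Z

Ȟ^0 ≅ Z, Ȟ^1 ≅ 0 and Ȟ^2 ≅ Z


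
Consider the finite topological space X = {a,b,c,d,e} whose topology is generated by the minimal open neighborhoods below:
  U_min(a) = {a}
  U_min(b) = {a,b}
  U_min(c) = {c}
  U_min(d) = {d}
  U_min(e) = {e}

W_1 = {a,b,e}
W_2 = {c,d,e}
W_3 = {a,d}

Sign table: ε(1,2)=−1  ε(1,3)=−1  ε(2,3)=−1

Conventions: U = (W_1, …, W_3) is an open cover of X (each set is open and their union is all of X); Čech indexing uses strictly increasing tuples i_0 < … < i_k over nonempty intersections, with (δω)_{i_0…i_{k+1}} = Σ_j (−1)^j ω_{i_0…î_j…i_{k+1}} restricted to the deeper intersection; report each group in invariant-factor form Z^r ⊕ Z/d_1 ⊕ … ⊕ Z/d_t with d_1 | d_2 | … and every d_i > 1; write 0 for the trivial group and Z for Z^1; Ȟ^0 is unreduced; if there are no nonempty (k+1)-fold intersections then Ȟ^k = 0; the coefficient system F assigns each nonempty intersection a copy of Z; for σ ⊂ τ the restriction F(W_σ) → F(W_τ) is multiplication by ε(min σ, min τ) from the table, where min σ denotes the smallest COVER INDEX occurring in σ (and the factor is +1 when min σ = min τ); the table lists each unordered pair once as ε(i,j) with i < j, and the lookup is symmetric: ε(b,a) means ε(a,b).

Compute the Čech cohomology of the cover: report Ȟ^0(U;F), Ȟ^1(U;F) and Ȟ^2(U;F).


Ȟ^0(U;F) ≅ 0, Ȟ^1(U;F) ≅ Z/2 and Ȟ^2(U;F) ≅ 0

cover nerve:
  W12={e} W13={a} W23={d}
C dims 3,3; δ0: rk 3, SNF 1^2·2
Ȟ^0: (3−3)−0=0 ⇒ 0
Ȟ^1: (3−0)−3=0 plus torsion [2] ⇒ Z/2
Ȟ^2: (0−0)−0=0 ⇒ 0


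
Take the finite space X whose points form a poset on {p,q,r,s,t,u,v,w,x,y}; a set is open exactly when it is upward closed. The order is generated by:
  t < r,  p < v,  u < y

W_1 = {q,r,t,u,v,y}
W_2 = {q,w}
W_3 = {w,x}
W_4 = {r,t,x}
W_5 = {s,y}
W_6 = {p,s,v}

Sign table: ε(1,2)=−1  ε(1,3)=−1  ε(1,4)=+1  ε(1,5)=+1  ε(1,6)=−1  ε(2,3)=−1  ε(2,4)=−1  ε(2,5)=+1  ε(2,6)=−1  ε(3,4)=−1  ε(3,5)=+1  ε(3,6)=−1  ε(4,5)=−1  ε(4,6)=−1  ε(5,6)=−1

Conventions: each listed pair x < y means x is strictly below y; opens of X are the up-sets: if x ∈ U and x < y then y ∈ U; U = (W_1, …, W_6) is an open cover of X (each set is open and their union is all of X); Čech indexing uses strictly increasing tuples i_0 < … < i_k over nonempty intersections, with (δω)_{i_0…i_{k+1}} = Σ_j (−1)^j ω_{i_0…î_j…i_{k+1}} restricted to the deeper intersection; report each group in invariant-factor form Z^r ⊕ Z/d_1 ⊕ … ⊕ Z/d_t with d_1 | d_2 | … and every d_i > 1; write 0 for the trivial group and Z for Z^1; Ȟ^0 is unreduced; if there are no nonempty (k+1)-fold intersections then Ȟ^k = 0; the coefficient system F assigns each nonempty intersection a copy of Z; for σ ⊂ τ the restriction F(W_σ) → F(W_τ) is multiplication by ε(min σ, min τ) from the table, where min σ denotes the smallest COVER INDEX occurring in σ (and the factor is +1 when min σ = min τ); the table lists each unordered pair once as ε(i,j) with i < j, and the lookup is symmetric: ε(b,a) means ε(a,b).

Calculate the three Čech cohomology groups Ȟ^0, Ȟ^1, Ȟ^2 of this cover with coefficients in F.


nerve simplices:
  W12={q} W14={r,t} W15={y} W16={v} W23={w} W34={x} W56={s}
C dims 6,7; δ0: rk 6, SNF 1^5·2
degree 0: 6−6−0 = 0 → Ȟ^0 ≅ 0
degree 1: 7−0−6 = 1 plus torsion [2] → Ȟ^1 ≅ Z ⊕ Z/2
degree 2: 0−0−0 = 0 → Ȟ^2 ≅ 0

Ȟ^0 ≅ 0; Ȟ^1 ≅ Z ⊕ Z/2; Ȟ^2 ≅ 0


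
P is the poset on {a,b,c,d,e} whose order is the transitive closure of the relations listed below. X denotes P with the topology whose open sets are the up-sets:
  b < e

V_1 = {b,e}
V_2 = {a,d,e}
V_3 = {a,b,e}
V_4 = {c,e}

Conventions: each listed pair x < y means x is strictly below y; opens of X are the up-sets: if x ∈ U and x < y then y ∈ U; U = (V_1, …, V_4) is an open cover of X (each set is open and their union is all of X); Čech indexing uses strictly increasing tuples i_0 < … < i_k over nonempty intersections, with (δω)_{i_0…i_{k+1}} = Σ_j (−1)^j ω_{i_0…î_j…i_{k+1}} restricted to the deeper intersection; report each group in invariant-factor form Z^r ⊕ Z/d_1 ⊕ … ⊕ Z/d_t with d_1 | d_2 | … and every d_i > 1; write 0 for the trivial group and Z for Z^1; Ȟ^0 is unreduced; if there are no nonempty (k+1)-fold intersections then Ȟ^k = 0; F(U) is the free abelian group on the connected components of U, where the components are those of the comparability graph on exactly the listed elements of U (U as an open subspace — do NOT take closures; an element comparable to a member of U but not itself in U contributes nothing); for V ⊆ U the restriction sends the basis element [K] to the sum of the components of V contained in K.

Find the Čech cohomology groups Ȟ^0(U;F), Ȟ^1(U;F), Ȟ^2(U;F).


Ȟ^0 = Z^4, Ȟ^1 = 0, Ȟ^2 = 0

nonempty overlaps:
  V12={e} V13={b,e} V14={e} V23={a,e} V24={e} V34={e}
  V123={e} V124={e} V134={e} V234={e}
  V1234={e}
components per intersection:
  V1: {b,e}
  V2: {a} {d} {e}
  V3: {a} {b,e}
  V4: {c} {e}
  V12: {e}
  V13: {b,e}
  V14: {e}
  V23: {a} {e}
  V24: {e}
  V34: {e}
  V123: {e}
  V124: {e}
  V134: {e}
  V234: {e}
  V1234: {e}
C dims 8,7,4,1; δ0: rk 4, SNF 1^4; δ1: rk 3, SNF 1^3; δ2: rk 1, SNF 1^1
degree 0: 8−4−0 = 4 → Ȟ^0 ≅ Z^4
degree 1: 7−3−4 = 0 → Ȟ^1 ≅ 0
degree 2: 4−1−3 = 0 → Ȟ^2 ≅ 0


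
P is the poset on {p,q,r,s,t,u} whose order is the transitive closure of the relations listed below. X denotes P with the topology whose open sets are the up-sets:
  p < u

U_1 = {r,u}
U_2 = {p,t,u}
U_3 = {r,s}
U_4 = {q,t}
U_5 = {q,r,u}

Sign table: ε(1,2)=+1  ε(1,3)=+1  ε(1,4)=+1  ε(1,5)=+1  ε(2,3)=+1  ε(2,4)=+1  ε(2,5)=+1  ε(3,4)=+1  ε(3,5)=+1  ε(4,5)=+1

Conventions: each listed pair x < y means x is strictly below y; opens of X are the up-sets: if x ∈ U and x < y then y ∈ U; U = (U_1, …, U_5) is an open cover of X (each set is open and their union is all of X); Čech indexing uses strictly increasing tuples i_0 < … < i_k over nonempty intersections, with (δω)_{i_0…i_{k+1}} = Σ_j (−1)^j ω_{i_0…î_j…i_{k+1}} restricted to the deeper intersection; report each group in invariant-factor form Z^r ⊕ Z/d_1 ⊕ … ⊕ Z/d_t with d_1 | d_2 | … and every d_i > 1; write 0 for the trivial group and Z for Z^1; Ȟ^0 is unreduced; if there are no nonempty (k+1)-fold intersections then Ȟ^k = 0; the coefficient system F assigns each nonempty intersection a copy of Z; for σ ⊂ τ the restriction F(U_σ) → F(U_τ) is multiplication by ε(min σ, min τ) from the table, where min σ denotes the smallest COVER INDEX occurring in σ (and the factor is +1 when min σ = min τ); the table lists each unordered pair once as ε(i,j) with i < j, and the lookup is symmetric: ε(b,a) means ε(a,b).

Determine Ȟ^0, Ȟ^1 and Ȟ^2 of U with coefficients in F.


Ȟ^0 = Z, Ȟ^1 = Z, Ȟ^2 = 0

nerve of the cover:
  U12={u} U13={r} U15={r,u} U24={t} U25={u} U35={r} U45={q}
  U125={u} U135={r}
C dims 5,7,2; δ0: rk 4, SNF 1^4; δ1: rk 2, SNF 1^2
Ȟ^0 = (5 − 4) − 0 = 1, so Ȟ^0 ≅ Z
Ȟ^1 = (7 − 2) − 4 = 1, so Ȟ^1 ≅ Z
Ȟ^2 = (2 − 0) − 2 = 0, so Ȟ^2 ≅ 0


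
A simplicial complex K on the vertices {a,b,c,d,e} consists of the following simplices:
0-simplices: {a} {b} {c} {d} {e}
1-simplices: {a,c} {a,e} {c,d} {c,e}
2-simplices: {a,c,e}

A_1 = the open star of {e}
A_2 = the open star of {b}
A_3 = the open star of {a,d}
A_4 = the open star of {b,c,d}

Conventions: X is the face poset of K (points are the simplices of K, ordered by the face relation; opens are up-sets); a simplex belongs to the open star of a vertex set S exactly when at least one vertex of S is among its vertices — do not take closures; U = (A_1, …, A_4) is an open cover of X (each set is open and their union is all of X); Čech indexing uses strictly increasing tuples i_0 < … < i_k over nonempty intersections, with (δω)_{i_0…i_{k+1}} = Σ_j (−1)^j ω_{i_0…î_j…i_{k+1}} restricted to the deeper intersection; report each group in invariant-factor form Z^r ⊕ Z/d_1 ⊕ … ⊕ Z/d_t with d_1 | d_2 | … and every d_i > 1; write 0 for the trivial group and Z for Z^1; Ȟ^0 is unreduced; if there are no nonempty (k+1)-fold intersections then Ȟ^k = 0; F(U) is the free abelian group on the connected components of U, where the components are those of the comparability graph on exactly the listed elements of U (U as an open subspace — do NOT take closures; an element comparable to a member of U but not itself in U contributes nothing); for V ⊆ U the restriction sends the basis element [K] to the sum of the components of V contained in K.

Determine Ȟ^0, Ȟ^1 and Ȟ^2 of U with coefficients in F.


Ȟ^0(U;F) ≅ Z^2, Ȟ^1(U;F) ≅ 0, Ȟ^2(U;F) ≅ 0

intersection data:
  A1={{e},{a,e},{c,e},{a,c,e}} A2={{b}} A3={{a},{d},{a,c},{a,e},{c,d},{a,c,e}} A4={{b},{c},{d},{a,c},{c,d},{c,e},{a,c,e}}
  A13={{a,e},{a,c,e}} A14={{c,e},{a,c,e}} A24={{b}} A34={{d},{a,c},{c,d},{a,c,e}}
  A134={{a,c,e}}
components per intersection:
  A1: {{e},{a,e},{c,e},{a,c,e}}
  A2: {{b}}
  A3: {{a},{a,c},{a,e},{a,c,e}} {{d},{c,d}}
  A4: {{b}} {{c},{d},{a,c},{c,d},{c,e},{a,c,e}}
  A13: {{a,e},{a,c,e}}
  A14: {{c,e},{a,c,e}}
  A24: {{b}}
  A34: {{d},{c,d}} {{a,c},{a,c,e}}
  A134: {{a,c,e}}
C dims 6,5,1; δ0: rk 4, SNF 1^4; δ1: rk 1, SNF 1^1
Ȟ^0 = (6 − 4) − 0 = 2, so Ȟ^0 ≅ Z^2
Ȟ^1 = (5 − 1) − 4 = 0, so Ȟ^1 ≅ 0
Ȟ^2 = (1 − 0) − 1 = 0, so Ȟ^2 ≅ 0


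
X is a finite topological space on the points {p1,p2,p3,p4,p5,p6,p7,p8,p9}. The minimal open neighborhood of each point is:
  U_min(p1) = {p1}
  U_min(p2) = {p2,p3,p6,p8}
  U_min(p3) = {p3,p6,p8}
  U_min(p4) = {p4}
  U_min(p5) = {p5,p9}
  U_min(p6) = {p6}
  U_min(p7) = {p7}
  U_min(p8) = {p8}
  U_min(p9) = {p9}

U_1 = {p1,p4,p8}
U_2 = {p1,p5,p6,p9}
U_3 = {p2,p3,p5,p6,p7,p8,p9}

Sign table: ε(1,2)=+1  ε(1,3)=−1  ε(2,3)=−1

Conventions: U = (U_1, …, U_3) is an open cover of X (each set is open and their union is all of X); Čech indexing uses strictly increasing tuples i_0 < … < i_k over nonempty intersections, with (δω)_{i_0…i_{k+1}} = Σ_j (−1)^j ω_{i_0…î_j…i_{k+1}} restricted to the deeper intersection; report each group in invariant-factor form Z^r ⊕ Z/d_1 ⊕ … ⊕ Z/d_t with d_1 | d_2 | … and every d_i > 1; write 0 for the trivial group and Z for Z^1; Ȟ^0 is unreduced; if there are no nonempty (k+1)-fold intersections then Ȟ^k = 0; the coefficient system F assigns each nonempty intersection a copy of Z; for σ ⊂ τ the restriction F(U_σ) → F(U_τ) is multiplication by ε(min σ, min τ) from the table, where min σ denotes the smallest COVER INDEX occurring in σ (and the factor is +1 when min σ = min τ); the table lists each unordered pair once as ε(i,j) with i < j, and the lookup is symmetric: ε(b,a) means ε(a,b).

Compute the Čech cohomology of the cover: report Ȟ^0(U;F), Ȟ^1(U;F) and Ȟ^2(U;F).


Ȟ^0 ≅ Z,  Ȟ^1 ≅ Z,  Ȟ^2 ≅ 0

intersection data:
  U12={p1} U13={p8} U23={p5,p6,p9}
C dims 3,3; δ0: rk 2, SNF 1^2
Ȟ^0 = (3 − 2) − 0 = 1, so Ȟ^0 ≅ Z
Ȟ^1 = (3 − 0) − 2 = 1, so Ȟ^1 ≅ Z
Ȟ^2 = (0 − 0) − 0 = 0, so Ȟ^2 ≅ 0


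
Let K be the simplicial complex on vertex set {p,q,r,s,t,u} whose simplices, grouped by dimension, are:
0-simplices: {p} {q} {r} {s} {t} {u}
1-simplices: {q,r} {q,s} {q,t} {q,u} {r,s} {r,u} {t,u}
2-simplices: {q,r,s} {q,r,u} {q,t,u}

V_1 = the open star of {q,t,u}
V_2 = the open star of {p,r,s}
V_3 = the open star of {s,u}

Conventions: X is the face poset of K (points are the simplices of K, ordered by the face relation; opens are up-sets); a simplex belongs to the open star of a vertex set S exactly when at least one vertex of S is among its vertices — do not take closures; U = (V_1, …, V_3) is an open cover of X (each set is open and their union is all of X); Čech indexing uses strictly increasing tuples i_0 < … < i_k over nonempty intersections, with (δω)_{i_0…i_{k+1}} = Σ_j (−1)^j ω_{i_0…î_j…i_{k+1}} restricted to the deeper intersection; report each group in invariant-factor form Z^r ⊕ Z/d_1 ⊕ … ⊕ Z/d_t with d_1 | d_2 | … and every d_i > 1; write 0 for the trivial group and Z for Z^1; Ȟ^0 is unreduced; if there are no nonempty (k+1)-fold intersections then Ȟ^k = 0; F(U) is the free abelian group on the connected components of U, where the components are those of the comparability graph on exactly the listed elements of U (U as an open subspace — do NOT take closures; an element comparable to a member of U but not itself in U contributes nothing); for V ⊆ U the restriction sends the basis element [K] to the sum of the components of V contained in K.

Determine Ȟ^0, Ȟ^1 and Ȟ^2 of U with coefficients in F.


cover nerve:
  V1={{q},{t},{u},{q,r},{q,s},{q,t},{q,u},{r,u},{t,u},{q,r,s},{q,r,u},{q,t,u}} V2={{p},{r},{s},{q,r},{q,s},{r,s},{r,u},{q,r,s},{q,r,u}} V3={{s},{u},{q,s},{q,u},{r,s},{r,u},{t,u},{q,r,s},{q,r,u},{q,t,u}}
  V12={{q,r},{q,s},{r,u},{q,r,s},{q,r,u}} V13={{u},{q,s},{q,u},{r,u},{t,u},{q,r,s},{q,r,u},{q,t,u}} V23={{s},{q,s},{r,s},{r,u},{q,r,s},{q,r,u}}
  V123={{q,s},{r,u},{q,r,s},{q,r,u}}
components per intersection:
  V1: {{q},{t},{u},{q,r},{q,s},{q,t},{q,u},{r,u},{t,u},{q,r,s},{q,r,u},{q,t,u}}
  V2: {{p}} {{r},{s},{q,r},{q,s},{r,s},{r,u},{q,r,s},{q,r,u}}
  V3: {{s},{q,s},{r,s},{q,r,s}} {{u},{q,u},{r,u},{t,u},{q,r,u},{q,t,u}}
  V12: {{q,r},{q,s},{r,u},{q,r,s},{q,r,u}}
  V13: {{u},{q,u},{r,u},{t,u},{q,r,u},{q,t,u}} {{q,s},{q,r,s}}
  V23: {{s},{q,s},{r,s},{q,r,s}} {{r,u},{q,r,u}}
  V123: {{q,s},{q,r,s}} {{r,u},{q,r,u}}
C dims 5,5,2; δ0: rk 3, SNF 1^3; δ1: rk 2, SNF 1^2
Ȟ^0: (5−3)−0=2 ⇒ Z^2
Ȟ^1: (5−2)−3=0 ⇒ 0
Ȟ^2: (2−0)−2=0 ⇒ 0

Ȟ^0 ≅ Z^2, Ȟ^1 ≅ 0 and Ȟ^2 ≅ 0


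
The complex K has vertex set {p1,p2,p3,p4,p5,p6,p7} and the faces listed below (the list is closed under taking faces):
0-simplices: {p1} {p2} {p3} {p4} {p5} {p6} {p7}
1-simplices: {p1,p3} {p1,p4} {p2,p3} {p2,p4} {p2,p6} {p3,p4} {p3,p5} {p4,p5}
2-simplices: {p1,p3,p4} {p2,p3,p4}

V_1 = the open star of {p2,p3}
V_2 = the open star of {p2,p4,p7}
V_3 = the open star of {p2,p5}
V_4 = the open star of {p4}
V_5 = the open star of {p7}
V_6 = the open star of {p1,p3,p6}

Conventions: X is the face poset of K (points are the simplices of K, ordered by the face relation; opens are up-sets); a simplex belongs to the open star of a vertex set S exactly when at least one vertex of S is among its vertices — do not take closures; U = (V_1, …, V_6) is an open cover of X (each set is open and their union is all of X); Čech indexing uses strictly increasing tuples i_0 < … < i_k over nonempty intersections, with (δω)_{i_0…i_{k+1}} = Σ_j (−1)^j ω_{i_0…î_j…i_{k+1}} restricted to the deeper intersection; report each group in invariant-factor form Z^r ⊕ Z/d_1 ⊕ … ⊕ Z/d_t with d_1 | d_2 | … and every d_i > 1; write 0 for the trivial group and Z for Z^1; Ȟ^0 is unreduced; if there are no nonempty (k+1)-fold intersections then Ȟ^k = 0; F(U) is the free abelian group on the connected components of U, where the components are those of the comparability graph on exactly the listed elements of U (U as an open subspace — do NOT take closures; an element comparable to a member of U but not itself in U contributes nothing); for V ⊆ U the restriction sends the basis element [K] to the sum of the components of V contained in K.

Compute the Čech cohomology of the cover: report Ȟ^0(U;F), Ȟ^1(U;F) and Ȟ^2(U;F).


nonempty intersections:
  V1={{p2},{p3},{p1,p3},{p2,p3},{p2,p4},{p2,p6},{p3,p4},{p3,p5},{p1,p3,p4},{p2,p3,p4}} V2={{p2},{p4},{p7},{p1,p4},{p2,p3},{p2,p4},{p2,p6},{p3,p4},{p4,p5},{p1,p3,p4},{p2,p3,p4}} V3={{p2},{p5},{p2,p3},{p2,p4},{p2,p6},{p3,p5},{p4,p5},{p2,p3,p4}} V4={{p4},{p1,p4},{p2,p4},{p3,p4},{p4,p5},{p1,p3,p4},{p2,p3,p4}} V5={{p7}} V6={{p1},{p3},{p6},{p1,p3},{p1,p4},{p2,p3},{p2,p6},{p3,p4},{p3,p5},{p1,p3,p4},{p2,p3,p4}}
  V12={{p2},{p2,p3},{p2,p4},{p2,p6},{p3,p4},{p1,p3,p4},{p2,p3,p4}} V13={{p2},{p2,p3},{p2,p4},{p2,p6},{p3,p5},{p2,p3,p4}} V14={{p2,p4},{p3,p4},{p1,p3,p4},{p2,p3,p4}} V16={{p3},{p1,p3},{p2,p3},{p2,p6},{p3,p4},{p3,p5},{p1,p3,p4},{p2,p3,p4}} V23={{p2},{p2,p3},{p2,p4},{p2,p6},{p4,p5},{p2,p3,p4}} V24={{p4},{p1,p4},{p2,p4},{p3,p4},{p4,p5},{p1,p3,p4},{p2,p3,p4}} V25={{p7}} V26={{p1,p4},{p2,p3},{p2,p6},{p3,p4},{p1,p3,p4},{p2,p3,p4}} V34={{p2,p4},{p4,p5},{p2,p3,p4}} V36={{p2,p3},{p2,p6},{p3,p5},{p2,p3,p4}} V46={{p1,p4},{p3,p4},{p1,p3,p4},{p2,p3,p4}}
  V123={{p2},{p2,p3},{p2,p4},{p2,p6},{p2,p3,p4}} V124={{p2,p4},{p3,p4},{p1,p3,p4},{p2,p3,p4}} V126={{p2,p3},{p2,p6},{p3,p4},{p1,p3,p4},{p2,p3,p4}} V134={{p2,p4},{p2,p3,p4}} V136={{p2,p3},{p2,p6},{p3,p5},{p2,p3,p4}} V146={{p3,p4},{p1,p3,p4},{p2,p3,p4}} V234={{p2,p4},{p4,p5},{p2,p3,p4}} V236={{p2,p3},{p2,p6},{p2,p3,p4}} V246={{p1,p4},{p3,p4},{p1,p3,p4},{p2,p3,p4}} V346={{p2,p3,p4}}
  V1234={{p2,p4},{p2,p3,p4}} V1236={{p2,p3},{p2,p6},{p2,p3,p4}} V1246={{p3,p4},{p1,p3,p4},{p2,p3,p4}} V1346={{p2,p3,p4}} V2346={{p2,p3,p4}}
  V12346={{p2,p3,p4}}
components per intersection:
  V1: {{p2},{p3},{p1,p3},{p2,p3},{p2,p4},{p2,p6},{p3,p4},{p3,p5},{p1,p3,p4},{p2,p3,p4}}
  V2: {{p2},{p4},{p1,p4},{p2,p3},{p2,p4},{p2,p6},{p3,p4},{p4,p5},{p1,p3,p4},{p2,p3,p4}} {{p7}}
  V3: {{p2},{p2,p3},{p2,p4},{p2,p6},{p2,p3,p4}} {{p5},{p3,p5},{p4,p5}}
  V4: {{p4},{p1,p4},{p2,p4},{p3,p4},{p4,p5},{p1,p3,p4},{p2,p3,p4}}
  V5: {{p7}}
  V6: {{p1},{p3},{p1,p3},{p1,p4},{p2,p3},{p3,p4},{p3,p5},{p1,p3,p4},{p2,p3,p4}} {{p6},{p2,p6}}
  V12: {{p2},{p2,p3},{p2,p4},{p2,p6},{p3,p4},{p1,p3,p4},{p2,p3,p4}}
  V13: {{p2},{p2,p3},{p2,p4},{p2,p6},{p2,p3,p4}} {{p3,p5}}
  V14: {{p2,p4},{p3,p4},{p1,p3,p4},{p2,p3,p4}}
  V16: {{p3},{p1,p3},{p2,p3},{p3,p4},{p3,p5},{p1,p3,p4},{p2,p3,p4}} {{p2,p6}}
  V23: {{p2},{p2,p3},{p2,p4},{p2,p6},{p2,p3,p4}} {{p4,p5}}
  V24: {{p4},{p1,p4},{p2,p4},{p3,p4},{p4,p5},{p1,p3,p4},{p2,p3,p4}}
  V25: {{p7}}
  V26: {{p1,p4},{p2,p3},{p3,p4},{p1,p3,p4},{p2,p3,p4}} {{p2,p6}}
  V34: {{p2,p4},{p2,p3,p4}} {{p4,p5}}
  V36: {{p2,p3},{p2,p3,p4}} {{p2,p6}} {{p3,p5}}
  V46: {{p1,p4},{p3,p4},{p1,p3,p4},{p2,p3,p4}}
  V123: {{p2},{p2,p3},{p2,p4},{p2,p6},{p2,p3,p4}}
  V124: {{p2,p4},{p3,p4},{p1,p3,p4},{p2,p3,p4}}
  V126: {{p2,p3},{p3,p4},{p1,p3,p4},{p2,p3,p4}} {{p2,p6}}
  V134: {{p2,p4},{p2,p3,p4}}
  V136: {{p2,p3},{p2,p3,p4}} {{p2,p6}} {{p3,p5}}
  V146: {{p3,p4},{p1,p3,p4},{p2,p3,p4}}
  V234: {{p2,p4},{p2,p3,p4}} {{p4,p5}}
  V236: {{p2,p3},{p2,p3,p4}} {{p2,p6}}
  V246: {{p1,p4},{p3,p4},{p1,p3,p4},{p2,p3,p4}}
  V346: {{p2,p3,p4}}
  V1234: {{p2,p4},{p2,p3,p4}}
  V1236: {{p2,p3},{p2,p3,p4}} {{p2,p6}}
  V1246: {{p3,p4},{p1,p3,p4},{p2,p3,p4}}
  V1346: {{p2,p3,p4}}
  V2346: {{p2,p3,p4}}
  V12346: {{p2,p3,p4}}
C dims 9,18,15,6; δ0: rk 7, SNF 1^7; δ1: rk 10, SNF 1^10; δ2: rk 5, SNF 1^5
Ȟ^0: (9−7)−0=2 ⇒ Z^2
Ȟ^1: (18−10)−7=1 ⇒ Z
Ȟ^2: (15−5)−10=0 ⇒ 0

Ȟ^0 ≅ Z^2, Ȟ^1 ≅ Z, Ȟ^2 ≅ 0


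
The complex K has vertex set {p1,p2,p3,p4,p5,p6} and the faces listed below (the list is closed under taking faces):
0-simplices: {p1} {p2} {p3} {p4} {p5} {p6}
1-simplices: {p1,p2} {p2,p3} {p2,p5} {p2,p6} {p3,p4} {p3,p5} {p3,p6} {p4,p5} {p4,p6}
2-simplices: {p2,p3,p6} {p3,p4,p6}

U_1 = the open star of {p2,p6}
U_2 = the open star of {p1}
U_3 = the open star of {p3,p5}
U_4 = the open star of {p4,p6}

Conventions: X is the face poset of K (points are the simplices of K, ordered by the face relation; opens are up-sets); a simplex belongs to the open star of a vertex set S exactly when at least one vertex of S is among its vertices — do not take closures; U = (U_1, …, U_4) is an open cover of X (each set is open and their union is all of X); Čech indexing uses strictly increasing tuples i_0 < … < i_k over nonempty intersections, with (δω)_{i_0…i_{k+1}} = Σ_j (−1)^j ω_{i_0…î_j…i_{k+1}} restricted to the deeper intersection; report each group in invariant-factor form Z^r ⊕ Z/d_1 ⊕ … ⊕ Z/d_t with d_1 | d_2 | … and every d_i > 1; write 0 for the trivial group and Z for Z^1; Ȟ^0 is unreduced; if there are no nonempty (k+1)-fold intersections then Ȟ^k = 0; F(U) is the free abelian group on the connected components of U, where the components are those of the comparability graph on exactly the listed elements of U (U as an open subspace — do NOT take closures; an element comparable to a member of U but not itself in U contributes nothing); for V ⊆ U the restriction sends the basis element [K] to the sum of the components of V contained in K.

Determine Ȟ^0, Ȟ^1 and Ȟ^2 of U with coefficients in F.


nonempty overlaps:
  U1={{p2},{p6},{p1,p2},{p2,p3},{p2,p5},{p2,p6},{p3,p6},{p4,p6},{p2,p3,p6},{p3,p4,p6}} U2={{p1},{p1,p2}} U3={{p3},{p5},{p2,p3},{p2,p5},{p3,p4},{p3,p5},{p3,p6},{p4,p5},{p2,p3,p6},{p3,p4,p6}} U4={{p4},{p6},{p2,p6},{p3,p4},{p3,p6},{p4,p5},{p4,p6},{p2,p3,p6},{p3,p4,p6}}
  U12={{p1,p2}} U13={{p2,p3},{p2,p5},{p3,p6},{p2,p3,p6},{p3,p4,p6}} U14={{p6},{p2,p6},{p3,p6},{p4,p6},{p2,p3,p6},{p3,p4,p6}} U34={{p3,p4},{p3,p6},{p4,p5},{p2,p3,p6},{p3,p4,p6}}
  U134={{p3,p6},{p2,p3,p6},{p3,p4,p6}}
components per intersection:
  U1: {{p2},{p6},{p1,p2},{p2,p3},{p2,p5},{p2,p6},{p3,p6},{p4,p6},{p2,p3,p6},{p3,p4,p6}}
  U2: {{p1},{p1,p2}}
  U3: {{p3},{p5},{p2,p3},{p2,p5},{p3,p4},{p3,p5},{p3,p6},{p4,p5},{p2,p3,p6},{p3,p4,p6}}
  U4: {{p4},{p6},{p2,p6},{p3,p4},{p3,p6},{p4,p5},{p4,p6},{p2,p3,p6},{p3,p4,p6}}
  U12: {{p1,p2}}
  U13: {{p2,p3},{p3,p6},{p2,p3,p6},{p3,p4,p6}} {{p2,p5}}
  U14: {{p6},{p2,p6},{p3,p6},{p4,p6},{p2,p3,p6},{p3,p4,p6}}
  U34: {{p3,p4},{p3,p6},{p2,p3,p6},{p3,p4,p6}} {{p4,p5}}
  U134: {{p3,p6},{p2,p3,p6},{p3,p4,p6}}
C dims 4,6,1; δ0: rk 3, SNF 1^3; δ1: rk 1, SNF 1^1
degree 0: 4−3−0 = 1 → Ȟ^0 ≅ Z
degree 1: 6−1−3 = 2 → Ȟ^1 ≅ Z^2
degree 2: 1−0−1 = 0 → Ȟ^2 ≅ 0

Ȟ^0(U;F) ≅ Z, Ȟ^1(U;F) ≅ Z^2, Ȟ^2(U;F) ≅ 0


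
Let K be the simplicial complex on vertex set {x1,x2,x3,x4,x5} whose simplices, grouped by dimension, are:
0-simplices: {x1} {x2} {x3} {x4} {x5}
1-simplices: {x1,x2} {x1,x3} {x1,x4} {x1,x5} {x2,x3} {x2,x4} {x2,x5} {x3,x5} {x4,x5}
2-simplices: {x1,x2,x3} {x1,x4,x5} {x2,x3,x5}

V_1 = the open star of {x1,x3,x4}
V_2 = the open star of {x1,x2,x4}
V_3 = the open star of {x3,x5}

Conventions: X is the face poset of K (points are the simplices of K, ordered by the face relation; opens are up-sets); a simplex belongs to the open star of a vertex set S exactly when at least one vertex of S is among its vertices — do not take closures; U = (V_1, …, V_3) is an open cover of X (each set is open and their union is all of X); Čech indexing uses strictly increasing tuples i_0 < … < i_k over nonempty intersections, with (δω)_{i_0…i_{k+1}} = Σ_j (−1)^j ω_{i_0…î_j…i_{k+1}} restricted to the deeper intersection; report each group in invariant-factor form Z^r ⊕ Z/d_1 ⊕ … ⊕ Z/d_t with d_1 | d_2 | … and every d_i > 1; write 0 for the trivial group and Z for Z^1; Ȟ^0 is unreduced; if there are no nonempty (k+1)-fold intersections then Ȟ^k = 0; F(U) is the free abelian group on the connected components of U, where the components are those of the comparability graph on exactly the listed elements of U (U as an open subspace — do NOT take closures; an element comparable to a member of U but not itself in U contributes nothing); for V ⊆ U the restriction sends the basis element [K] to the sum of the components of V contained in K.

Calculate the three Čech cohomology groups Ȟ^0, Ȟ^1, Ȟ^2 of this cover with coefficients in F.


Ȟ^0 ≅ Z, Ȟ^1 ≅ Z and Ȟ^2 ≅ 0

nerve simplices:
  V1={{x1},{x3},{x4},{x1,x2},{x1,x3},{x1,x4},{x1,x5},{x2,x3},{x2,x4},{x3,x5},{x4,x5},{x1,x2,x3},{x1,x4,x5},{x2,x3,x5}} V2={{x1},{x2},{x4},{x1,x2},{x1,x3},{x1,x4},{x1,x5},{x2,x3},{x2,x4},{x2,x5},{x4,x5},{x1,x2,x3},{x1,x4,x5},{x2,x3,x5}} V3={{x3},{x5},{x1,x3},{x1,x5},{x2,x3},{x2,x5},{x3,x5},{x4,x5},{x1,x2,x3},{x1,x4,x5},{x2,x3,x5}}
  V12={{x1},{x4},{x1,x2},{x1,x3},{x1,x4},{x1,x5},{x2,x3},{x2,x4},{x4,x5},{x1,x2,x3},{x1,x4,x5},{x2,x3,x5}} V13={{x3},{x1,x3},{x1,x5},{x2,x3},{x3,x5},{x4,x5},{x1,x2,x3},{x1,x4,x5},{x2,x3,x5}} V23={{x1,x3},{x1,x5},{x2,x3},{x2,x5},{x4,x5},{x1,x2,x3},{x1,x4,x5},{x2,x3,x5}}
  V123={{x1,x3},{x1,x5},{x2,x3},{x4,x5},{x1,x2,x3},{x1,x4,x5},{x2,x3,x5}}
components per intersection:
  V1: {{x1},{x3},{x4},{x1,x2},{x1,x3},{x1,x4},{x1,x5},{x2,x3},{x2,x4},{x3,x5},{x4,x5},{x1,x2,x3},{x1,x4,x5},{x2,x3,x5}}
  V2: {{x1},{x2},{x4},{x1,x2},{x1,x3},{x1,x4},{x1,x5},{x2,x3},{x2,x4},{x2,x5},{x4,x5},{x1,x2,x3},{x1,x4,x5},{x2,x3,x5}}
  V3: {{x3},{x5},{x1,x3},{x1,x5},{x2,x3},{x2,x5},{x3,x5},{x4,x5},{x1,x2,x3},{x1,x4,x5},{x2,x3,x5}}
  V12: {{x1},{x4},{x1,x2},{x1,x3},{x1,x4},{x1,x5},{x2,x3},{x2,x4},{x4,x5},{x1,x2,x3},{x1,x4,x5},{x2,x3,x5}}
  V13: {{x3},{x1,x3},{x2,x3},{x3,x5},{x1,x2,x3},{x2,x3,x5}} {{x1,x5},{x4,x5},{x1,x4,x5}}
  V23: {{x1,x3},{x2,x3},{x2,x5},{x1,x2,x3},{x2,x3,x5}} {{x1,x5},{x4,x5},{x1,x4,x5}}
  V123: {{x1,x3},{x2,x3},{x1,x2,x3},{x2,x3,x5}} {{x1,x5},{x4,x5},{x1,x4,x5}}
C dims 3,5,2; δ0: rk 2, SNF 1^2; δ1: rk 2, SNF 1^2
degree 0: 3−2−0 = 1 → Ȟ^0 ≅ Z
degree 1: 5−2−2 = 1 → Ȟ^1 ≅ Z
degree 2: 2−0−2 = 0 → Ȟ^2 ≅ 0


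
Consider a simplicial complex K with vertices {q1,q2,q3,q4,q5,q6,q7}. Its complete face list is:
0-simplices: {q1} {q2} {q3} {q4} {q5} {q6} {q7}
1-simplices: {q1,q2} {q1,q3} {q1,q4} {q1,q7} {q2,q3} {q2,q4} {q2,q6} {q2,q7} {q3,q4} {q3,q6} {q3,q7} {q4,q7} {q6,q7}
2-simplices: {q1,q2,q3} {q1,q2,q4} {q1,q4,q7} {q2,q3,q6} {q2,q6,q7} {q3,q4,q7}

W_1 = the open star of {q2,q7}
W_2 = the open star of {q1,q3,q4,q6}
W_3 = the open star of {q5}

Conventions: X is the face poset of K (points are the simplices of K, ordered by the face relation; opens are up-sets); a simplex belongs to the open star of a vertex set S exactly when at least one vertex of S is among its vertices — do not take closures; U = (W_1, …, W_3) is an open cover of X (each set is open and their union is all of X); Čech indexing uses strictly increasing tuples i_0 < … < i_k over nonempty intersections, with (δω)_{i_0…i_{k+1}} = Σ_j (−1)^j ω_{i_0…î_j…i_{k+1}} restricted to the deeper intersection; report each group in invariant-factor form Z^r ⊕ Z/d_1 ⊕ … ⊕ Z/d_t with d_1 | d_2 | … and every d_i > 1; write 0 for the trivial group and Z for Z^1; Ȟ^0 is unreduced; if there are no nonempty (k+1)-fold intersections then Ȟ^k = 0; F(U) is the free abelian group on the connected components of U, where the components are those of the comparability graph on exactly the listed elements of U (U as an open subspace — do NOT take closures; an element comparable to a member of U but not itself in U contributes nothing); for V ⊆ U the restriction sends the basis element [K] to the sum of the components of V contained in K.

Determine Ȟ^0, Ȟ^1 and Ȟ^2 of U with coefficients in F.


Ȟ^0(U;F) ≅ Z^2, Ȟ^1(U;F) ≅ Z, Ȟ^2(U;F) ≅ 0

nonempty overlaps:
  W1={{q2},{q7},{q1,q2},{q1,q7},{q2,q3},{q2,q4},{q2,q6},{q2,q7},{q3,q7},{q4,q7},{q6,q7},{q1,q2,q3},{q1,q2,q4},{q1,q4,q7},{q2,q3,q6},{q2,q6,q7},{q3,q4,q7}} W2={{q1},{q3},{q4},{q6},{q1,q2},{q1,q3},{q1,q4},{q1,q7},{q2,q3},{q2,q4},{q2,q6},{q3,q4},{q3,q6},{q3,q7},{q4,q7},{q6,q7},{q1,q2,q3},{q1,q2,q4},{q1,q4,q7},{q2,q3,q6},{q2,q6,q7},{q3,q4,q7}} W3={{q5}}
  W12={{q1,q2},{q1,q7},{q2,q3},{q2,q4},{q2,q6},{q3,q7},{q4,q7},{q6,q7},{q1,q2,q3},{q1,q2,q4},{q1,q4,q7},{q2,q3,q6},{q2,q6,q7},{q3,q4,q7}}
components per intersection:
  W1: {{q2},{q7},{q1,q2},{q1,q7},{q2,q3},{q2,q4},{q2,q6},{q2,q7},{q3,q7},{q4,q7},{q6,q7},{q1,q2,q3},{q1,q2,q4},{q1,q4,q7},{q2,q3,q6},{q2,q6,q7},{q3,q4,q7}}
  W2: {{q1},{q3},{q4},{q6},{q1,q2},{q1,q3},{q1,q4},{q1,q7},{q2,q3},{q2,q4},{q2,q6},{q3,q4},{q3,q6},{q3,q7},{q4,q7},{q6,q7},{q1,q2,q3},{q1,q2,q4},{q1,q4,q7},{q2,q3,q6},{q2,q6,q7},{q3,q4,q7}}
  W3: {{q5}}
  W12: {{q1,q2},{q2,q3},{q2,q4},{q2,q6},{q6,q7},{q1,q2,q3},{q1,q2,q4},{q2,q3,q6},{q2,q6,q7}} {{q1,q7},{q3,q7},{q4,q7},{q1,q4,q7},{q3,q4,q7}}
C dims 3,2; δ0: rk 1, SNF 1^1
degree 0: 3−1−0 = 2 → Ȟ^0 ≅ Z^2
degree 1: 2−0−1 = 1 → Ȟ^1 ≅ Z
degree 2: 0−0−0 = 0 → Ȟ^2 ≅ 0


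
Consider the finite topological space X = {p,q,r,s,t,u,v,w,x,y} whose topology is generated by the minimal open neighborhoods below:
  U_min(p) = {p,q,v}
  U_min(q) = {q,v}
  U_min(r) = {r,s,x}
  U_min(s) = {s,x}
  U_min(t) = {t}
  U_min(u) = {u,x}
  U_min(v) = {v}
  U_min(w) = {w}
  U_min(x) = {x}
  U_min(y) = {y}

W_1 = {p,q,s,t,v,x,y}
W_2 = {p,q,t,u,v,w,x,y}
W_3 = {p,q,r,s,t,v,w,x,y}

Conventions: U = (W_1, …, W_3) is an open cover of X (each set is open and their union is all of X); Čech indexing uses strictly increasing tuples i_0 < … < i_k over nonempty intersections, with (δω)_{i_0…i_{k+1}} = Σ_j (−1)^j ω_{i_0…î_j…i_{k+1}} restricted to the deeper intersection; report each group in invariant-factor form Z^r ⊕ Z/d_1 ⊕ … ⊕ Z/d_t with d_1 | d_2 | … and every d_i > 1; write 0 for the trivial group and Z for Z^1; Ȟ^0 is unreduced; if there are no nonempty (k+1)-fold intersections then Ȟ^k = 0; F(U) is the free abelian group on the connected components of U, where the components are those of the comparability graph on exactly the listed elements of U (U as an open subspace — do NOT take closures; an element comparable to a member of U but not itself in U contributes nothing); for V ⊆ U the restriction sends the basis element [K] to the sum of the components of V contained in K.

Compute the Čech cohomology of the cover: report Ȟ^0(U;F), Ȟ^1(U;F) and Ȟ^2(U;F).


Ȟ^0 ≅ Z^5; Ȟ^1 ≅ 0; Ȟ^2 ≅ 0

nonempty intersections:
  W12={p,q,t,v,x,y} W13={p,q,s,t,v,x,y} W23={p,q,t,v,w,x,y}
  W123={p,q,t,v,x,y}
components per intersection:
  W1: {p,q,v} {s,x} {t} {y}
  W2: {p,q,v} {t} {u,x} {w} {y}
  W3: {p,q,v} {r,s,x} {t} {w} {y}
  W12: {p,q,v} {t} {x} {y}
  W13: {p,q,v} {s,x} {t} {y}
  W23: {p,q,v} {t} {w} {x} {y}
  W123: {p,q,v} {t} {x} {y}
C dims 14,13,4; δ0: rk 9, SNF 1^9; δ1: rk 4, SNF 1^4
Ȟ^0: (14−9)−0=5 ⇒ Z^5
Ȟ^1: (13−4)−9=0 ⇒ 0
Ȟ^2: (4−0)−4=0 ⇒ 0
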